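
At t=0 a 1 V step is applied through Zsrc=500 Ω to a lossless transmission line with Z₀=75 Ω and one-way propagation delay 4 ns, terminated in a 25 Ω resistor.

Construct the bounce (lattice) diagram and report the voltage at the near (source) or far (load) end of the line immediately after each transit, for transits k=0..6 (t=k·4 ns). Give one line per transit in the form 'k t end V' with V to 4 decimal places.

0 0 source 0.1304
1 4 load 0.0652
2 8 source 0.0170
3 12 load 0.0411
4 16 source 0.0589
5 20 load 0.0500
6 24 source 0.0434

Γ_L=-0.500000, Γ_S=0.739130; launch V₁=1·75/575=0.130435
k=0 src: V=0.1304
k=1 load: inc=0.130435, refl=0.130435·-0.500000=-0.0652; V=0.000000+0.130435+-0.065217=0.0652
k=2 src: inc=-0.065217, refl=-0.065217·0.739130=-0.0482; V=0.130435+-0.065217+-0.048204=0.0170
k=3 load: inc=-0.048204, refl=-0.048204·-0.500000=0.0241; V=0.065217+-0.048204+0.024102=0.0411
k=4 src: inc=0.024102, refl=0.024102·0.739130=0.0178; V=0.017013+0.024102+0.017815=0.0589
k=5 load: inc=0.017815, refl=0.017815·-0.500000=-0.0089; V=0.041115+0.017815+-0.008907=0.0500
k=6 src: inc=-0.008907, refl=-0.008907·0.739130=-0.0066; V=0.058930+-0.008907+-0.006584=0.0434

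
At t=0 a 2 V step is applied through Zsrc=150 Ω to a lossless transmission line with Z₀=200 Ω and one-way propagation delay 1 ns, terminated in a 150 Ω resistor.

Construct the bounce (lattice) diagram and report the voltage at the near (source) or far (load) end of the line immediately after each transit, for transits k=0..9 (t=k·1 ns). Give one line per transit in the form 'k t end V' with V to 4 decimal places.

0 0 source 1.1429
1 1 load 0.9796
2 2 source 1.0029
3 3 load 0.9996
4 4 source 1.0001
5 5 load 1.0000
6 6 source 1.0000
7 7 load 1.0000
8 8 source 1.0000
9 9 load 1.0000

Γ_L=-0.142857, Γ_S=-0.142857; launch V₁=2·200/350=1.142857
k=0 src: V=1.1429
k=1 load: inc=1.142857, refl=1.142857·-0.142857=-0.1633; V=0.000000+1.142857+-0.163265=0.9796
k=2 src: inc=-0.163265, refl=-0.163265·-0.142857=0.0233; V=1.142857+-0.163265+0.023324=1.0029
k=3 load: inc=0.023324, refl=0.023324·-0.142857=-0.0033; V=0.979592+0.023324+-0.003332=0.9996
k=4 src: inc=-0.003332, refl=-0.003332·-0.142857=0.0005; V=1.002915+-0.003332+0.000476=1.0001
k=5 load: inc=0.000476, refl=0.000476·-0.142857=-0.0001; V=0.999584+0.000476+-0.000068=1.0000
k=6 src: inc=-0.000068, refl=-0.000068·-0.142857=0.0000; V=1.000059+-0.000068+0.000010=1.0000
k=7 load: inc=0.000010, refl=0.000010·-0.142857=-0.0000; V=0.999992+0.000010+-0.000001=1.0000
k=8 src: inc=-0.000001, refl=-0.000001·-0.142857=0.0000; V=1.000001+-0.000001+0.000000=1.0000
k=9 load: inc=0.000000, refl=0.000000·-0.142857=-0.0000; V=1.000000+0.000000+-0.000000=1.0000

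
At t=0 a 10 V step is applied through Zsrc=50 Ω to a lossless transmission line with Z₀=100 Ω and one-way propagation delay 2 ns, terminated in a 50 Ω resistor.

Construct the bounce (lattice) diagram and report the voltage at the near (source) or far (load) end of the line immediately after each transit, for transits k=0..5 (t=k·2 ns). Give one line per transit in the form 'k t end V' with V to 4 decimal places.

0 0 source 6.6667
1 2 load 4.4444
2 4 source 5.1852
3 6 load 4.9383
4 8 source 5.0206
5 10 load 4.9931

Γ_L=-0.333333, Γ_S=-0.333333; launch V₁=10·100/150=6.666667
k=0 src: V=6.6667
k=1 load: inc=6.666667, refl=6.666667·-0.333333=-2.2222; V=0.000000+6.666667+-2.222222=4.4444
k=2 src: inc=-2.222222, refl=-2.222222·-0.333333=0.7407; V=6.666667+-2.222222+0.740741=5.1852
k=3 load: inc=0.740741, refl=0.740741·-0.333333=-0.2469; V=4.444444+0.740741+-0.246914=4.9383
k=4 src: inc=-0.246914, refl=-0.246914·-0.333333=0.0823; V=5.185185+-0.246914+0.082305=5.0206
k=5 load: inc=0.082305, refl=0.082305·-0.333333=-0.0274; V=4.938272+0.082305+-0.027435=4.9931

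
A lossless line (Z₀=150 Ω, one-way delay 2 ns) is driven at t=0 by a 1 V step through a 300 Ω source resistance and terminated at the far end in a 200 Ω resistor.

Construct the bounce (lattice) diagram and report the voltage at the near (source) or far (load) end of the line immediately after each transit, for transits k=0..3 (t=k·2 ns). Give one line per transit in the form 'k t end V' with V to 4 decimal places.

0 0 source 0.3333
1 2 load 0.3810
2 4 source 0.3968
3 6 load 0.3991

Γ_L=0.142857, Γ_S=0.333333; launch V₁=1·150/450=0.333333
k=0 src: V=0.3333
k=1 load: inc=0.333333, refl=0.333333·0.142857=0.0476; V=0.000000+0.333333+0.047619=0.3810
k=2 src: inc=0.047619, refl=0.047619·0.333333=0.0159; V=0.333333+0.047619+0.015873=0.3968
k=3 load: inc=0.015873, refl=0.015873·0.142857=0.0023; V=0.380952+0.015873+0.002268=0.3991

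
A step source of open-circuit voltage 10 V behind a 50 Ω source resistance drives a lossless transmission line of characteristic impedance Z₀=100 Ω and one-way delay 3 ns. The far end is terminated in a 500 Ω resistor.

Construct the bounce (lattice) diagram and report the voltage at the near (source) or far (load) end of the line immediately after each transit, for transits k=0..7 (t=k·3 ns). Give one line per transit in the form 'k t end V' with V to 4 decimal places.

Γ_L=0.666667, Γ_S=-0.333333; launch V₁=10·100/150=6.666667
k=0 src: V=6.6667
k=1 load: inc=6.666667, refl=6.666667·0.666667=4.4444; V=0.000000+6.666667+4.444444=11.1111
k=2 src: inc=4.444444, refl=4.444444·-0.333333=-1.4815; V=6.666667+4.444444+-1.481481=9.6296
k=3 load: inc=-1.481481, refl=-1.481481·0.666667=-0.9877; V=11.111111+-1.481481+-0.987654=8.6420
k=4 src: inc=-0.987654, refl=-0.987654·-0.333333=0.3292; V=9.629630+-0.987654+0.329218=8.9712
k=5 load: inc=0.329218, refl=0.329218·0.666667=0.2195; V=8.641975+0.329218+0.219479=9.1907
k=6 src: inc=0.219479, refl=0.219479·-0.333333=-0.0732; V=8.971193+0.219479+-0.073160=9.1175
k=7 load: inc=-0.073160, refl=-0.073160·0.666667=-0.0488; V=9.190672+-0.073160+-0.048773=9.0687

0 0 source 6.6667
1 3 load 11.1111
2 6 source 9.6296
3 9 load 8.6420
4 12 source 8.9712
5 15 load 9.1907
6 18 source 9.1175
7 21 load 9.0687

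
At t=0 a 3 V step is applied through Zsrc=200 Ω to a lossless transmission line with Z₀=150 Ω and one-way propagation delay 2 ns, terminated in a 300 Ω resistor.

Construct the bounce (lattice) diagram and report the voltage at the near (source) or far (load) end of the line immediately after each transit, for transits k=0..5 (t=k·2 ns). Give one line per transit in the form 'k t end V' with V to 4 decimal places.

Γ_L=0.333333, Γ_S=0.142857; launch V₁=3·150/350=1.285714
k=0 src: V=1.2857
k=1 load: inc=1.285714, refl=1.285714·0.333333=0.4286; V=0.000000+1.285714+0.428571=1.7143
k=2 src: inc=0.428571, refl=0.428571·0.142857=0.0612; V=1.285714+0.428571+0.061224=1.7755
k=3 load: inc=0.061224, refl=0.061224·0.333333=0.0204; V=1.714286+0.061224+0.020408=1.7959
k=4 src: inc=0.020408, refl=0.020408·0.142857=0.0029; V=1.775510+0.020408+0.002915=1.7988
k=5 load: inc=0.002915, refl=0.002915·0.333333=0.0010; V=1.795918+0.002915+0.000972=1.7998

0 0 source 1.2857
1 2 load 1.7143
2 4 source 1.7755
3 6 load 1.7959
4 8 source 1.7988
5 10 load 1.7998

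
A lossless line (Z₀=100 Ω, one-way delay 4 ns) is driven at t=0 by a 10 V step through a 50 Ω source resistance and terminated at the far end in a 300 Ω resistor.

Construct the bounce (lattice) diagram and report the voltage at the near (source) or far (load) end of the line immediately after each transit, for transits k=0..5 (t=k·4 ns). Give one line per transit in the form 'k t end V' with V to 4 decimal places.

Γ_L=0.500000, Γ_S=-0.333333; launch V₁=10·100/150=6.666667
k=0 src: V=6.6667
k=1 load: inc=6.666667, refl=6.666667·0.500000=3.3333; V=0.000000+6.666667+3.333333=10.0000
k=2 src: inc=3.333333, refl=3.333333·-0.333333=-1.1111; V=6.666667+3.333333+-1.111111=8.8889
k=3 load: inc=-1.111111, refl=-1.111111·0.500000=-0.5556; V=10.000000+-1.111111+-0.555556=8.3333
k=4 src: inc=-0.555556, refl=-0.555556·-0.333333=0.1852; V=8.888889+-0.555556+0.185185=8.5185
k=5 load: inc=0.185185, refl=0.185185·0.500000=0.0926; V=8.333333+0.185185+0.092593=8.6111

0 0 source 6.6667
1 4 load 10.0000
2 8 source 8.8889
3 12 load 8.3333
4 16 source 8.5185
5 20 load 8.6111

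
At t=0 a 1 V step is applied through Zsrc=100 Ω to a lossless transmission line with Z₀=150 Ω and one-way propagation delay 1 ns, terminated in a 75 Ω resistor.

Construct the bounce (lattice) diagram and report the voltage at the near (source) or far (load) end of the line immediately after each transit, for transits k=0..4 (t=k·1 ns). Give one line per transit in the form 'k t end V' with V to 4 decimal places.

Γ_L=-0.333333, Γ_S=-0.200000; launch V₁=1·150/250=0.600000
k=0 src: V=0.6000
k=1 load: inc=0.600000, refl=0.600000·-0.333333=-0.2000; V=0.000000+0.600000+-0.200000=0.4000
k=2 src: inc=-0.200000, refl=-0.200000·-0.200000=0.0400; V=0.600000+-0.200000+0.040000=0.4400
k=3 load: inc=0.040000, refl=0.040000·-0.333333=-0.0133; V=0.400000+0.040000+-0.013333=0.4267
k=4 src: inc=-0.013333, refl=-0.013333·-0.200000=0.0027; V=0.440000+-0.013333+0.002667=0.4293

0 0 source 0.6000
1 1 load 0.4000
2 2 source 0.4400
3 3 load 0.4267
4 4 source 0.4293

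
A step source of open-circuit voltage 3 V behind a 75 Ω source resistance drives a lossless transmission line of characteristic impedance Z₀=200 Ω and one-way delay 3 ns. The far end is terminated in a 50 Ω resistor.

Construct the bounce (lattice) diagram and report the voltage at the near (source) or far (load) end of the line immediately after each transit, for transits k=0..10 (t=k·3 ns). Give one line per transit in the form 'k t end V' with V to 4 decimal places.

0 0 source 2.1818
1 3 load 0.8727
2 6 source 1.4678
3 9 load 1.1107
4 12 source 1.2730
5 15 load 1.1757
6 18 source 1.2199
7 21 load 1.1934
8 24 source 1.2054
9 27 load 1.1982
10 30 source 1.2015

Γ_L=-0.600000, Γ_S=-0.454545; launch V₁=3·200/275=2.181818
k=0 src: V=2.1818
k=1 load: inc=2.181818, refl=2.181818·-0.600000=-1.3091; V=0.000000+2.181818+-1.309091=0.8727
k=2 src: inc=-1.309091, refl=-1.309091·-0.454545=0.5950; V=2.181818+-1.309091+0.595041=1.4678
k=3 load: inc=0.595041, refl=0.595041·-0.600000=-0.3570; V=0.872727+0.595041+-0.357025=1.1107
k=4 src: inc=-0.357025, refl=-0.357025·-0.454545=0.1623; V=1.467769+-0.357025+0.162284=1.2730
k=5 load: inc=0.162284, refl=0.162284·-0.600000=-0.0974; V=1.110744+0.162284+-0.097370=1.1757
k=6 src: inc=-0.097370, refl=-0.097370·-0.454545=0.0443; V=1.273028+-0.097370+0.044259=1.2199
k=7 load: inc=0.044259, refl=0.044259·-0.600000=-0.0266; V=1.175657+0.044259+-0.026556=1.1934
k=8 src: inc=-0.026556, refl=-0.026556·-0.454545=0.0121; V=1.219917+-0.026556+0.012071=1.2054
k=9 load: inc=0.012071, refl=0.012071·-0.600000=-0.0072; V=1.193361+0.012071+-0.007242=1.1982
k=10 src: inc=-0.007242, refl=-0.007242·-0.454545=0.0033; V=1.205432+-0.007242+0.003292=1.2015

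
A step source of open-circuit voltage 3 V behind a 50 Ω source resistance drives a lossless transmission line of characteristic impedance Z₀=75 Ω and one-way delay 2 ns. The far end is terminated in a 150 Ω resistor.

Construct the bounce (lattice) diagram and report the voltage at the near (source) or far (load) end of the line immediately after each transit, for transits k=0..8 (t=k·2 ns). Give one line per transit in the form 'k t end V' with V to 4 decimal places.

0 0 source 1.8000
1 2 load 2.4000
2 4 source 2.2800
3 6 load 2.2400
4 8 source 2.2480
5 10 load 2.2507
6 12 source 2.2501
7 14 load 2.2500
8 16 source 2.2500

Γ_L=0.333333, Γ_S=-0.200000; launch V₁=3·75/125=1.800000
k=0 src: V=1.8000
k=1 load: inc=1.800000, refl=1.800000·0.333333=0.6000; V=0.000000+1.800000+0.600000=2.4000
k=2 src: inc=0.600000, refl=0.600000·-0.200000=-0.1200; V=1.800000+0.600000+-0.120000=2.2800
k=3 load: inc=-0.120000, refl=-0.120000·0.333333=-0.0400; V=2.400000+-0.120000+-0.040000=2.2400
k=4 src: inc=-0.040000, refl=-0.040000·-0.200000=0.0080; V=2.280000+-0.040000+0.008000=2.2480
k=5 load: inc=0.008000, refl=0.008000·0.333333=0.0027; V=2.240000+0.008000+0.002667=2.2507
k=6 src: inc=0.002667, refl=0.002667·-0.200000=-0.0005; V=2.248000+0.002667+-0.000533=2.2501
k=7 load: inc=-0.000533, refl=-0.000533·0.333333=-0.0002; V=2.250667+-0.000533+-0.000178=2.2500
k=8 src: inc=-0.000178, refl=-0.000178·-0.200000=0.0000; V=2.250133+-0.000178+0.000036=2.2500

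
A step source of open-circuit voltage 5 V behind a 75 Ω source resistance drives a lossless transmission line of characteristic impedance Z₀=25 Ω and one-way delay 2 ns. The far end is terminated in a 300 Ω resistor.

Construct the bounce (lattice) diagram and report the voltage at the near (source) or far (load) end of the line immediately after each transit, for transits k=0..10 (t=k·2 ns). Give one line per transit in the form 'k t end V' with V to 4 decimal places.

Γ_L=0.846154, Γ_S=0.500000; launch V₁=5·25/100=1.250000
k=0 src: V=1.2500
k=1 load: inc=1.250000, refl=1.250000·0.846154=1.0577; V=0.000000+1.250000+1.057692=2.3077
k=2 src: inc=1.057692, refl=1.057692·0.500000=0.5288; V=1.250000+1.057692+0.528846=2.8365
k=3 load: inc=0.528846, refl=0.528846·0.846154=0.4475; V=2.307692+0.528846+0.447485=3.2840
k=4 src: inc=0.447485, refl=0.447485·0.500000=0.2237; V=2.836538+0.447485+0.223743=3.5078
k=5 load: inc=0.223743, refl=0.223743·0.846154=0.1893; V=3.284024+0.223743+0.189321=3.6971
k=6 src: inc=0.189321, refl=0.189321·0.500000=0.0947; V=3.507766+0.189321+0.094660=3.7917
k=7 load: inc=0.094660, refl=0.094660·0.846154=0.0801; V=3.697087+0.094660+0.080097=3.8718
k=8 src: inc=0.080097, refl=0.080097·0.500000=0.0400; V=3.791747+0.080097+0.040049=3.9119
k=9 load: inc=0.040049, refl=0.040049·0.846154=0.0339; V=3.871844+0.040049+0.033887=3.9458
k=10 src: inc=0.033887, refl=0.033887·0.500000=0.0169; V=3.911893+0.033887+0.016944=3.9627

0 0 source 1.2500
1 2 load 2.3077
2 4 source 2.8365
3 6 load 3.2840
4 8 source 3.5078
5 10 load 3.6971
6 12 source 3.7917
7 14 load 3.8718
8 16 source 3.9119
9 18 load 3.9458
10 20 source 3.9627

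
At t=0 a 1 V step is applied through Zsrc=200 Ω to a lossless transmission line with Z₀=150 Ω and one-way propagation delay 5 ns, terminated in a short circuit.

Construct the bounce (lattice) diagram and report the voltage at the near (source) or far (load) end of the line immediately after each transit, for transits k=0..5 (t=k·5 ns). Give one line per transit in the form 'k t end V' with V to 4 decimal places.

0 0 source 0.4286
1 5 load 0.0000
2 10 source -0.0612
3 15 load 0.0000
4 20 source 0.0087
5 25 load 0.0000

Γ_L=-1.000000, Γ_S=0.142857; launch V₁=1·150/350=0.428571
k=0 src: V=0.4286
k=1 load: inc=0.428571, refl=0.428571·-1.000000=-0.4286; V=0.000000+0.428571+-0.428571=0.0000
k=2 src: inc=-0.428571, refl=-0.428571·0.142857=-0.0612; V=0.428571+-0.428571+-0.061224=-0.0612
k=3 load: inc=-0.061224, refl=-0.061224·-1.000000=0.0612; V=0.000000+-0.061224+0.061224=0.0000
k=4 src: inc=0.061224, refl=0.061224·0.142857=0.0087; V=-0.061224+0.061224+0.008746=0.0087
k=5 load: inc=0.008746, refl=0.008746·-1.000000=-0.0087; V=0.000000+0.008746+-0.008746=0.0000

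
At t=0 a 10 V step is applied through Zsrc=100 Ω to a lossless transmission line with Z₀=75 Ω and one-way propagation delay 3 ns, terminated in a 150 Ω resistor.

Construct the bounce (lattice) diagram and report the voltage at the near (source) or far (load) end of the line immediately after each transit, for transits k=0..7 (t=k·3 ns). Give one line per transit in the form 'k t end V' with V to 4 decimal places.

Γ_L=0.333333, Γ_S=0.142857; launch V₁=10·75/175=4.285714
k=0 src: V=4.2857
k=1 load: inc=4.285714, refl=4.285714·0.333333=1.4286; V=0.000000+4.285714+1.428571=5.7143
k=2 src: inc=1.428571, refl=1.428571·0.142857=0.2041; V=4.285714+1.428571+0.204082=5.9184
k=3 load: inc=0.204082, refl=0.204082·0.333333=0.0680; V=5.714286+0.204082+0.068027=5.9864
k=4 src: inc=0.068027, refl=0.068027·0.142857=0.0097; V=5.918367+0.068027+0.009718=5.9961
k=5 load: inc=0.009718, refl=0.009718·0.333333=0.0032; V=5.986395+0.009718+0.003239=5.9994
k=6 src: inc=0.003239, refl=0.003239·0.142857=0.0005; V=5.996113+0.003239+0.000463=5.9998
k=7 load: inc=0.000463, refl=0.000463·0.333333=0.0002; V=5.999352+0.000463+0.000154=6.0000

0 0 source 4.2857
1 3 load 5.7143
2 6 source 5.9184
3 9 load 5.9864
4 12 source 5.9961
5 15 load 5.9994
6 18 source 5.9998
7 21 load 6.0000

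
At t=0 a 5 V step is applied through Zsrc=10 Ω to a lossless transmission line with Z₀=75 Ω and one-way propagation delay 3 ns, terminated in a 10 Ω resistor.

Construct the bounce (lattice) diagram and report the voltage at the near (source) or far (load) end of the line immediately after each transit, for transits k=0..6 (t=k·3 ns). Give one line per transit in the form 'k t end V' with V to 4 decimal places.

0 0 source 4.4118
1 3 load 1.0381
2 6 source 3.6180
3 9 load 1.6451
4 12 source 3.1538
5 15 load 2.0001
6 18 source 2.8823

Γ_L=-0.764706, Γ_S=-0.764706; launch V₁=5·75/85=4.411765
k=0 src: V=4.4118
k=1 load: inc=4.411765, refl=4.411765·-0.764706=-3.3737; V=0.000000+4.411765+-3.373702=1.0381
k=2 src: inc=-3.373702, refl=-3.373702·-0.764706=2.5799; V=4.411765+-3.373702+2.579890=3.6180
k=3 load: inc=2.579890, refl=2.579890·-0.764706=-1.9729; V=1.038062+2.579890+-1.972857=1.6451
k=4 src: inc=-1.972857, refl=-1.972857·-0.764706=1.5087; V=3.617952+-1.972857+1.508655=3.1538
k=5 load: inc=1.508655, refl=1.508655·-0.764706=-1.1537; V=1.645095+1.508655+-1.153678=2.0001
k=6 src: inc=-1.153678, refl=-1.153678·-0.764706=0.8822; V=3.153751+-1.153678+0.882224=2.8823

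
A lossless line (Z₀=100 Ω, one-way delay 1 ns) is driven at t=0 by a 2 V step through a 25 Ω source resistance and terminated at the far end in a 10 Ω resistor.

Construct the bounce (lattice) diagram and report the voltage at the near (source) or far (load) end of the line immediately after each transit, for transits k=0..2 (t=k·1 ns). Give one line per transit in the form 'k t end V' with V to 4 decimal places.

Γ_L=-0.818182, Γ_S=-0.600000; launch V₁=2·100/125=1.600000
k=0 src: V=1.6000
k=1 load: inc=1.600000, refl=1.600000·-0.818182=-1.3091; V=0.000000+1.600000+-1.309091=0.2909
k=2 src: inc=-1.309091, refl=-1.309091·-0.600000=0.7855; V=1.600000+-1.309091+0.785455=1.0764

0 0 source 1.6000
1 1 load 0.2909
2 2 source 1.0764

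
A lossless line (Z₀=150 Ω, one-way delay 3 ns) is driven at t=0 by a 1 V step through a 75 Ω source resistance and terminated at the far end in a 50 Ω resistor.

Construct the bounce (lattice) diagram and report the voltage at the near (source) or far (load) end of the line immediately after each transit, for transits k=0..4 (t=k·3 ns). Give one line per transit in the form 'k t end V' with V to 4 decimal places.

0 0 source 0.6667
1 3 load 0.3333
2 6 source 0.4444
3 9 load 0.3889
4 12 source 0.4074

Γ_L=-0.500000, Γ_S=-0.333333; launch V₁=1·150/225=0.666667
k=0 src: V=0.6667
k=1 load: inc=0.666667, refl=0.666667·-0.500000=-0.3333; V=0.000000+0.666667+-0.333333=0.3333
k=2 src: inc=-0.333333, refl=-0.333333·-0.333333=0.1111; V=0.666667+-0.333333+0.111111=0.4444
k=3 load: inc=0.111111, refl=0.111111·-0.500000=-0.0556; V=0.333333+0.111111+-0.055556=0.3889
k=4 src: inc=-0.055556, refl=-0.055556·-0.333333=0.0185; V=0.444444+-0.055556+0.018519=0.4074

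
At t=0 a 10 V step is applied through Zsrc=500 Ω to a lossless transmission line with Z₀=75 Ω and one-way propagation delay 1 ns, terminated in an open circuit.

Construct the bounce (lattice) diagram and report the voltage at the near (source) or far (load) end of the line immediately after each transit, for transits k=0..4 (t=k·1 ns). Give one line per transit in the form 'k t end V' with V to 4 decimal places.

Γ_L=1.000000, Γ_S=0.739130; launch V₁=10·75/575=1.304348
k=0 src: V=1.3043
k=1 load: inc=1.304348, refl=1.304348·1.000000=1.3043; V=0.000000+1.304348+1.304348=2.6087
k=2 src: inc=1.304348, refl=1.304348·0.739130=0.9641; V=1.304348+1.304348+0.964083=3.5728
k=3 load: inc=0.964083, refl=0.964083·1.000000=0.9641; V=2.608696+0.964083+0.964083=4.5369
k=4 src: inc=0.964083, refl=0.964083·0.739130=0.7126; V=3.572779+0.964083+0.712583=5.2494

0 0 source 1.3043
1 1 load 2.6087
2 2 source 3.5728
3 3 load 4.5369
4 4 source 5.2494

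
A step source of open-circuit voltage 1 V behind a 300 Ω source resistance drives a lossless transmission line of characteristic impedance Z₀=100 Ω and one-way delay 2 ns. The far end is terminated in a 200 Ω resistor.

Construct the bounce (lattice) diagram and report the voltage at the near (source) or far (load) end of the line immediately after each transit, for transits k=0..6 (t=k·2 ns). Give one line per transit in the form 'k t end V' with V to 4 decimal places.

Γ_L=0.333333, Γ_S=0.500000; launch V₁=1·100/400=0.250000
k=0 src: V=0.2500
k=1 load: inc=0.250000, refl=0.250000·0.333333=0.0833; V=0.000000+0.250000+0.083333=0.3333
k=2 src: inc=0.083333, refl=0.083333·0.500000=0.0417; V=0.250000+0.083333+0.041667=0.3750
k=3 load: inc=0.041667, refl=0.041667·0.333333=0.0139; V=0.333333+0.041667+0.013889=0.3889
k=4 src: inc=0.013889, refl=0.013889·0.500000=0.0069; V=0.375000+0.013889+0.006944=0.3958
k=5 load: inc=0.006944, refl=0.006944·0.333333=0.0023; V=0.388889+0.006944+0.002315=0.3981
k=6 src: inc=0.002315, refl=0.002315·0.500000=0.0012; V=0.395833+0.002315+0.001157=0.3993

0 0 source 0.2500
1 2 load 0.3333
2 4 source 0.3750
3 6 load 0.3889
4 8 source 0.3958
5 10 load 0.3981
6 12 source 0.3993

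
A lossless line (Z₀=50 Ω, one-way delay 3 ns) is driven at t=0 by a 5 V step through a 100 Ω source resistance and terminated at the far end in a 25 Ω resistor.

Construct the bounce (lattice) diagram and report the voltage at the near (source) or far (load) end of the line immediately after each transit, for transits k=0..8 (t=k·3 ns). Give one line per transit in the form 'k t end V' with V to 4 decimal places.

0 0 source 1.6667
1 3 load 1.1111
2 6 source 0.9259
3 9 load 0.9877
4 12 source 1.0082
5 15 load 1.0014
6 18 source 0.9991
7 21 load 0.9998
8 24 source 1.0001

Γ_L=-0.333333, Γ_S=0.333333; launch V₁=5·50/150=1.666667
k=0 src: V=1.6667
k=1 load: inc=1.666667, refl=1.666667·-0.333333=-0.5556; V=0.000000+1.666667+-0.555556=1.1111
k=2 src: inc=-0.555556, refl=-0.555556·0.333333=-0.1852; V=1.666667+-0.555556+-0.185185=0.9259
k=3 load: inc=-0.185185, refl=-0.185185·-0.333333=0.0617; V=1.111111+-0.185185+0.061728=0.9877
k=4 src: inc=0.061728, refl=0.061728·0.333333=0.0206; V=0.925926+0.061728+0.020576=1.0082
k=5 load: inc=0.020576, refl=0.020576·-0.333333=-0.0069; V=0.987654+0.020576+-0.006859=1.0014
k=6 src: inc=-0.006859, refl=-0.006859·0.333333=-0.0023; V=1.008230+-0.006859+-0.002286=0.9991
k=7 load: inc=-0.002286, refl=-0.002286·-0.333333=0.0008; V=1.001372+-0.002286+0.000762=0.9998
k=8 src: inc=0.000762, refl=0.000762·0.333333=0.0003; V=0.999086+0.000762+0.000254=1.0001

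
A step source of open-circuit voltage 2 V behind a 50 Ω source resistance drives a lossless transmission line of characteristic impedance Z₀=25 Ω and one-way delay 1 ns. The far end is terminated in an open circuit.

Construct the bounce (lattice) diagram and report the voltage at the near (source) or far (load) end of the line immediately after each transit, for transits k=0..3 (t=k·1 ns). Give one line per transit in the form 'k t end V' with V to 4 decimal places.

Γ_L=1.000000, Γ_S=0.333333; launch V₁=2·25/75=0.666667
k=0 src: V=0.6667
k=1 load: inc=0.666667, refl=0.666667·1.000000=0.6667; V=0.000000+0.666667+0.666667=1.3333
k=2 src: inc=0.666667, refl=0.666667·0.333333=0.2222; V=0.666667+0.666667+0.222222=1.5556
k=3 load: inc=0.222222, refl=0.222222·1.000000=0.2222; V=1.333333+0.222222+0.222222=1.7778

0 0 source 0.6667
1 1 load 1.3333
2 2 source 1.5556
3 3 load 1.7778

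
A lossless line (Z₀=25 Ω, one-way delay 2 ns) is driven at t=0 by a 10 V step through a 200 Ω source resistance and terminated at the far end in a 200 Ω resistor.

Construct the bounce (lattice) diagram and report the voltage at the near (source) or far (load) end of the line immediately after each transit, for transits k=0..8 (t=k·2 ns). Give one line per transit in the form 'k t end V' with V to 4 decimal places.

0 0 source 1.1111
1 2 load 1.9753
2 4 source 2.6475
3 6 load 3.1702
4 8 source 3.5769
5 10 load 3.8931
6 12 source 4.1391
7 14 load 4.3304
8 16 source 4.4792

Γ_L=0.777778, Γ_S=0.777778; launch V₁=10·25/225=1.111111
k=0 src: V=1.1111
k=1 load: inc=1.111111, refl=1.111111·0.777778=0.8642; V=0.000000+1.111111+0.864198=1.9753
k=2 src: inc=0.864198, refl=0.864198·0.777778=0.6722; V=1.111111+0.864198+0.672154=2.6475
k=3 load: inc=0.672154, refl=0.672154·0.777778=0.5228; V=1.975309+0.672154+0.522786=3.1702
k=4 src: inc=0.522786, refl=0.522786·0.777778=0.4066; V=2.647462+0.522786+0.406611=3.5769
k=5 load: inc=0.406611, refl=0.406611·0.777778=0.3163; V=3.170248+0.406611+0.316253=3.8931
k=6 src: inc=0.316253, refl=0.316253·0.777778=0.2460; V=3.576860+0.316253+0.245975=4.1391
k=7 load: inc=0.245975, refl=0.245975·0.777778=0.1913; V=3.893113+0.245975+0.191314=4.3304
k=8 src: inc=0.191314, refl=0.191314·0.777778=0.1488; V=4.139088+0.191314+0.148800=4.4792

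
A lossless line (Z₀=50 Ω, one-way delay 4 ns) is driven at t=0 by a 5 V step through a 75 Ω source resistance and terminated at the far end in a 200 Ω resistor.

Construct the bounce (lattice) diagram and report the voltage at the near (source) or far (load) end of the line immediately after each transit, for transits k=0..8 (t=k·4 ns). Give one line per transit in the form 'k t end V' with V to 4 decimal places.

Γ_L=0.600000, Γ_S=0.200000; launch V₁=5·50/125=2.000000
k=0 src: V=2.0000
k=1 load: inc=2.000000, refl=2.000000·0.600000=1.2000; V=0.000000+2.000000+1.200000=3.2000
k=2 src: inc=1.200000, refl=1.200000·0.200000=0.2400; V=2.000000+1.200000+0.240000=3.4400
k=3 load: inc=0.240000, refl=0.240000·0.600000=0.1440; V=3.200000+0.240000+0.144000=3.5840
k=4 src: inc=0.144000, refl=0.144000·0.200000=0.0288; V=3.440000+0.144000+0.028800=3.6128
k=5 load: inc=0.028800, refl=0.028800·0.600000=0.0173; V=3.584000+0.028800+0.017280=3.6301
k=6 src: inc=0.017280, refl=0.017280·0.200000=0.0035; V=3.612800+0.017280+0.003456=3.6335
k=7 load: inc=0.003456, refl=0.003456·0.600000=0.0021; V=3.630080+0.003456+0.002074=3.6356
k=8 src: inc=0.002074, refl=0.002074·0.200000=0.0004; V=3.633536+0.002074+0.000415=3.6360

0 0 source 2.0000
1 4 load 3.2000
2 8 source 3.4400
3 12 load 3.5840
4 16 source 3.6128
5 20 load 3.6301
6 24 source 3.6335
7 28 load 3.6356
8 32 source 3.6360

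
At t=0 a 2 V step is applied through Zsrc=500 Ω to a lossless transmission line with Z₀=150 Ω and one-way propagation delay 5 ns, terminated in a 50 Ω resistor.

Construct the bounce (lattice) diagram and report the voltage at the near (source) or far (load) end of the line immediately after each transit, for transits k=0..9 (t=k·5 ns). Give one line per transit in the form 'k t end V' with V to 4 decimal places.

0 0 source 0.4615
1 5 load 0.2308
2 10 source 0.1065
3 15 load 0.1686
4 20 source 0.2021
5 25 load 0.1854
6 30 source 0.1764
7 35 load 0.1809
8 40 source 0.1833
9 45 load 0.1821

Γ_L=-0.500000, Γ_S=0.538462; launch V₁=2·150/650=0.461538
k=0 src: V=0.4615
k=1 load: inc=0.461538, refl=0.461538·-0.500000=-0.2308; V=0.000000+0.461538+-0.230769=0.2308
k=2 src: inc=-0.230769, refl=-0.230769·0.538462=-0.1243; V=0.461538+-0.230769+-0.124260=0.1065
k=3 load: inc=-0.124260, refl=-0.124260·-0.500000=0.0621; V=0.230769+-0.124260+0.062130=0.1686
k=4 src: inc=0.062130, refl=0.062130·0.538462=0.0335; V=0.106509+0.062130+0.033455=0.2021
k=5 load: inc=0.033455, refl=0.033455·-0.500000=-0.0167; V=0.168639+0.033455+-0.016727=0.1854
k=6 src: inc=-0.016727, refl=-0.016727·0.538462=-0.0090; V=0.202094+-0.016727+-0.009007=0.1764
k=7 load: inc=-0.009007, refl=-0.009007·-0.500000=0.0045; V=0.185366+-0.009007+0.004504=0.1809
k=8 src: inc=0.004504, refl=0.004504·0.538462=0.0024; V=0.176359+0.004504+0.002425=0.1833
k=9 load: inc=0.002425, refl=0.002425·-0.500000=-0.0012; V=0.180863+0.002425+-0.001212=0.1821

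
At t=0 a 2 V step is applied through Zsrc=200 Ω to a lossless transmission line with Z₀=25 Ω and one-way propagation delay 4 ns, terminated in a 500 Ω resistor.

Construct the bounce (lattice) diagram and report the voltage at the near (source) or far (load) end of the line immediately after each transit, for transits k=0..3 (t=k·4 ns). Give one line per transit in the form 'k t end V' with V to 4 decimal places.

Γ_L=0.904762, Γ_S=0.777778; launch V₁=2·25/225=0.222222
k=0 src: V=0.2222
k=1 load: inc=0.222222, refl=0.222222·0.904762=0.2011; V=0.000000+0.222222+0.201058=0.4233
k=2 src: inc=0.201058, refl=0.201058·0.777778=0.1564; V=0.222222+0.201058+0.156379=0.5797
k=3 load: inc=0.156379, refl=0.156379·0.904762=0.1415; V=0.423280+0.156379+0.141485=0.7211

0 0 source 0.2222
1 4 load 0.4233
2 8 source 0.5797
3 12 load 0.7211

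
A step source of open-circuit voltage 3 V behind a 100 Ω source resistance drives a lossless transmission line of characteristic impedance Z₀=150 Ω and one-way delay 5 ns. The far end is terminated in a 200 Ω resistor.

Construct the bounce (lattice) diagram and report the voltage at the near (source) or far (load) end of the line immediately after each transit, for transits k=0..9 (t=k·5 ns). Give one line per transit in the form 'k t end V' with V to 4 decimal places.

0 0 source 1.8000
1 5 load 2.0571
2 10 source 2.0057
3 15 load 1.9984
4 20 source 1.9998
5 25 load 2.0000
6 30 source 2.0000
7 35 load 2.0000
8 40 source 2.0000
9 45 load 2.0000

Γ_L=0.142857, Γ_S=-0.200000; launch V₁=3·150/250=1.800000
k=0 src: V=1.8000
k=1 load: inc=1.800000, refl=1.800000·0.142857=0.2571; V=0.000000+1.800000+0.257143=2.0571
k=2 src: inc=0.257143, refl=0.257143·-0.200000=-0.0514; V=1.800000+0.257143+-0.051429=2.0057
k=3 load: inc=-0.051429, refl=-0.051429·0.142857=-0.0073; V=2.057143+-0.051429+-0.007347=1.9984
k=4 src: inc=-0.007347, refl=-0.007347·-0.200000=0.0015; V=2.005714+-0.007347+0.001469=1.9998
k=5 load: inc=0.001469, refl=0.001469·0.142857=0.0002; V=1.998367+0.001469+0.000210=2.0000
k=6 src: inc=0.000210, refl=0.000210·-0.200000=-0.0000; V=1.999837+0.000210+-0.000042=2.0000
k=7 load: inc=-0.000042, refl=-0.000042·0.142857=-0.0000; V=2.000047+-0.000042+-0.000006=2.0000
k=8 src: inc=-0.000006, refl=-0.000006·-0.200000=0.0000; V=2.000005+-0.000006+0.000001=2.0000
k=9 load: inc=0.000001, refl=0.000001·0.142857=0.0000; V=1.999999+0.000001+0.000000=2.0000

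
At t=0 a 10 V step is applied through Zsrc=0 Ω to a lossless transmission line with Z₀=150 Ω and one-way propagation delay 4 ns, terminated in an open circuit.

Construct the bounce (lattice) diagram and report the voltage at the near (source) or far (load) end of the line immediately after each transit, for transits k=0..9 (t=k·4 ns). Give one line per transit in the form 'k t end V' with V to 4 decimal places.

0 0 source 10.0000
1 4 load 20.0000
2 8 source 10.0000
3 12 load 0.0000
4 16 source 10.0000
5 20 load 20.0000
6 24 source 10.0000
7 28 load 0.0000
8 32 source 10.0000
9 36 load 20.0000

Γ_L=1.000000, Γ_S=-1.000000; launch V₁=10·150/150=10.000000
k=0 src: V=10.0000
k=1 load: inc=10.000000, refl=10.000000·1.000000=10.0000; V=0.000000+10.000000+10.000000=20.0000
k=2 src: inc=10.000000, refl=10.000000·-1.000000=-10.0000; V=10.000000+10.000000+-10.000000=10.0000
k=3 load: inc=-10.000000, refl=-10.000000·1.000000=-10.0000; V=20.000000+-10.000000+-10.000000=0.0000
k=4 src: inc=-10.000000, refl=-10.000000·-1.000000=10.0000; V=10.000000+-10.000000+10.000000=10.0000
k=5 load: inc=10.000000, refl=10.000000·1.000000=10.0000; V=0.000000+10.000000+10.000000=20.0000
k=6 src: inc=10.000000, refl=10.000000·-1.000000=-10.0000; V=10.000000+10.000000+-10.000000=10.0000
k=7 load: inc=-10.000000, refl=-10.000000·1.000000=-10.0000; V=20.000000+-10.000000+-10.000000=0.0000
k=8 src: inc=-10.000000, refl=-10.000000·-1.000000=10.0000; V=10.000000+-10.000000+10.000000=10.0000
k=9 load: inc=10.000000, refl=10.000000·1.000000=10.0000; V=0.000000+10.000000+10.000000=20.0000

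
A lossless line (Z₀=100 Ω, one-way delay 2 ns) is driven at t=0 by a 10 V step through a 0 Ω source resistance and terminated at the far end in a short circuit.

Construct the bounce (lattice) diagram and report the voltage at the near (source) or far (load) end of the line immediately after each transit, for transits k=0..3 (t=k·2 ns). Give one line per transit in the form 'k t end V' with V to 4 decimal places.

0 0 source 10.0000
1 2 load 0.0000
2 4 source 10.0000
3 6 load 0.0000

Γ_L=-1.000000, Γ_S=-1.000000; launch V₁=10·100/100=10.000000
k=0 src: V=10.0000
k=1 load: inc=10.000000, refl=10.000000·-1.000000=-10.0000; V=0.000000+10.000000+-10.000000=0.0000
k=2 src: inc=-10.000000, refl=-10.000000·-1.000000=10.0000; V=10.000000+-10.000000+10.000000=10.0000
k=3 load: inc=10.000000, refl=10.000000·-1.000000=-10.0000; V=0.000000+10.000000+-10.000000=0.0000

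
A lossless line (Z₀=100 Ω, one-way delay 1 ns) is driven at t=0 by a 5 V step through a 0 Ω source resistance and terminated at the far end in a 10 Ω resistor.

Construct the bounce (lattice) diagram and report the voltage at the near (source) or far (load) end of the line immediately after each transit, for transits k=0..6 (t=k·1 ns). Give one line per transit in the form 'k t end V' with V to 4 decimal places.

Γ_L=-0.818182, Γ_S=-1.000000; launch V₁=5·100/100=5.000000
k=0 src: V=5.0000
k=1 load: inc=5.000000, refl=5.000000·-0.818182=-4.0909; V=0.000000+5.000000+-4.090909=0.9091
k=2 src: inc=-4.090909, refl=-4.090909·-1.000000=4.0909; V=5.000000+-4.090909+4.090909=5.0000
k=3 load: inc=4.090909, refl=4.090909·-0.818182=-3.3471; V=0.909091+4.090909+-3.347107=1.6529
k=4 src: inc=-3.347107, refl=-3.347107·-1.000000=3.3471; V=5.000000+-3.347107+3.347107=5.0000
k=5 load: inc=3.347107, refl=3.347107·-0.818182=-2.7385; V=1.652893+3.347107+-2.738542=2.2615
k=6 src: inc=-2.738542, refl=-2.738542·-1.000000=2.7385; V=5.000000+-2.738542+2.738542=5.0000

0 0 source 5.0000
1 1 load 0.9091
2 2 source 5.0000
3 3 load 1.6529
4 4 source 5.0000
5 5 load 2.2615
6 6 source 5.0000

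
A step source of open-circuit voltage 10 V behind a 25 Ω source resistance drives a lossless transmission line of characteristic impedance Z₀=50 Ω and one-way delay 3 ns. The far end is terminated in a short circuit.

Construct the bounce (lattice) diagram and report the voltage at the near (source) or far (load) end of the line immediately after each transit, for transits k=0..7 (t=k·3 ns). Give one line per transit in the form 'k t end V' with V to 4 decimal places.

0 0 source 6.6667
1 3 load 0.0000
2 6 source 2.2222
3 9 load 0.0000
4 12 source 0.7407
5 15 load 0.0000
6 18 source 0.2469
7 21 load 0.0000

Γ_L=-1.000000, Γ_S=-0.333333; launch V₁=10·50/75=6.666667
k=0 src: V=6.6667
k=1 load: inc=6.666667, refl=6.666667·-1.000000=-6.6667; V=0.000000+6.666667+-6.666667=0.0000
k=2 src: inc=-6.666667, refl=-6.666667·-0.333333=2.2222; V=6.666667+-6.666667+2.222222=2.2222
k=3 load: inc=2.222222, refl=2.222222·-1.000000=-2.2222; V=0.000000+2.222222+-2.222222=0.0000
k=4 src: inc=-2.222222, refl=-2.222222·-0.333333=0.7407; V=2.222222+-2.222222+0.740741=0.7407
k=5 load: inc=0.740741, refl=0.740741·-1.000000=-0.7407; V=0.000000+0.740741+-0.740741=0.0000
k=6 src: inc=-0.740741, refl=-0.740741·-0.333333=0.2469; V=0.740741+-0.740741+0.246914=0.2469
k=7 load: inc=0.246914, refl=0.246914·-1.000000=-0.2469; V=0.000000+0.246914+-0.246914=0.0000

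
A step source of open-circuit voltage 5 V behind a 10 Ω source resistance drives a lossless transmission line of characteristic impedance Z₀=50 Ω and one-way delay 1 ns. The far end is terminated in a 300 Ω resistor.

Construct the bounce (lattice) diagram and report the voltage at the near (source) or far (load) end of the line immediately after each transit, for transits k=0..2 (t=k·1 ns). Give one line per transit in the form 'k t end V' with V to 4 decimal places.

Γ_L=0.714286, Γ_S=-0.666667; launch V₁=5·50/60=4.166667
k=0 src: V=4.1667
k=1 load: inc=4.166667, refl=4.166667·0.714286=2.9762; V=0.000000+4.166667+2.976190=7.1429
k=2 src: inc=2.976190, refl=2.976190·-0.666667=-1.9841; V=4.166667+2.976190+-1.984127=5.1587

0 0 source 4.1667
1 1 load 7.1429
2 2 source 5.1587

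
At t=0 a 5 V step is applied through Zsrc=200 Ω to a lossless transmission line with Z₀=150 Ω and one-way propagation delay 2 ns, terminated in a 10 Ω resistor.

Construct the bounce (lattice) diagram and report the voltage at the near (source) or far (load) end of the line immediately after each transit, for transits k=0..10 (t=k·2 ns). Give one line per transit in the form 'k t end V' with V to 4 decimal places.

Γ_L=-0.875000, Γ_S=0.142857; launch V₁=5·150/350=2.142857
k=0 src: V=2.1429
k=1 load: inc=2.142857, refl=2.142857·-0.875000=-1.8750; V=0.000000+2.142857+-1.875000=0.2679
k=2 src: inc=-1.875000, refl=-1.875000·0.142857=-0.2679; V=2.142857+-1.875000+-0.267857=0.0000
k=3 load: inc=-0.267857, refl=-0.267857·-0.875000=0.2344; V=0.267857+-0.267857+0.234375=0.2344
k=4 src: inc=0.234375, refl=0.234375·0.142857=0.0335; V=0.000000+0.234375+0.033482=0.2679
k=5 load: inc=0.033482, refl=0.033482·-0.875000=-0.0293; V=0.234375+0.033482+-0.029297=0.2386
k=6 src: inc=-0.029297, refl=-0.029297·0.142857=-0.0042; V=0.267857+-0.029297+-0.004185=0.2344
k=7 load: inc=-0.004185, refl=-0.004185·-0.875000=0.0037; V=0.238560+-0.004185+0.003662=0.2380
k=8 src: inc=0.003662, refl=0.003662·0.142857=0.0005; V=0.234375+0.003662+0.000523=0.2386
k=9 load: inc=0.000523, refl=0.000523·-0.875000=-0.0005; V=0.238037+0.000523+-0.000458=0.2381
k=10 src: inc=-0.000458, refl=-0.000458·0.142857=-0.0001; V=0.238560+-0.000458+-0.000065=0.2380

0 0 source 2.1429
1 2 load 0.2679
2 4 source 0.0000
3 6 load 0.2344
4 8 source 0.2679
5 10 load 0.2386
6 12 source 0.2344
7 14 load 0.2380
8 16 source 0.2386
9 18 load 0.2381
10 20 source 0.2380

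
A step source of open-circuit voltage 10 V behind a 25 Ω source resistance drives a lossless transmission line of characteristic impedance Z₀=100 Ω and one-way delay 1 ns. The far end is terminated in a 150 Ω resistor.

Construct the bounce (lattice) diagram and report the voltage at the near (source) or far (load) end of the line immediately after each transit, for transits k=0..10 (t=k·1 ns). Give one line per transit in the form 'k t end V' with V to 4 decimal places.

0 0 source 8.0000
1 1 load 9.6000
2 2 source 8.6400
3 3 load 8.4480
4 4 source 8.5632
5 5 load 8.5862
6 6 source 8.5724
7 7 load 8.5697
8 8 source 8.5713
9 9 load 8.5716
10 10 source 8.5714

Γ_L=0.200000, Γ_S=-0.600000; launch V₁=10·100/125=8.000000
k=0 src: V=8.0000
k=1 load: inc=8.000000, refl=8.000000·0.200000=1.6000; V=0.000000+8.000000+1.600000=9.6000
k=2 src: inc=1.600000, refl=1.600000·-0.600000=-0.9600; V=8.000000+1.600000+-0.960000=8.6400
k=3 load: inc=-0.960000, refl=-0.960000·0.200000=-0.1920; V=9.600000+-0.960000+-0.192000=8.4480
k=4 src: inc=-0.192000, refl=-0.192000·-0.600000=0.1152; V=8.640000+-0.192000+0.115200=8.5632
k=5 load: inc=0.115200, refl=0.115200·0.200000=0.0230; V=8.448000+0.115200+0.023040=8.5862
k=6 src: inc=0.023040, refl=0.023040·-0.600000=-0.0138; V=8.563200+0.023040+-0.013824=8.5724
k=7 load: inc=-0.013824, refl=-0.013824·0.200000=-0.0028; V=8.586240+-0.013824+-0.002765=8.5697
k=8 src: inc=-0.002765, refl=-0.002765·-0.600000=0.0017; V=8.572416+-0.002765+0.001659=8.5713
k=9 load: inc=0.001659, refl=0.001659·0.200000=0.0003; V=8.569651+0.001659+0.000332=8.5716
k=10 src: inc=0.000332, refl=0.000332·-0.600000=-0.0002; V=8.571310+0.000332+-0.000199=8.5714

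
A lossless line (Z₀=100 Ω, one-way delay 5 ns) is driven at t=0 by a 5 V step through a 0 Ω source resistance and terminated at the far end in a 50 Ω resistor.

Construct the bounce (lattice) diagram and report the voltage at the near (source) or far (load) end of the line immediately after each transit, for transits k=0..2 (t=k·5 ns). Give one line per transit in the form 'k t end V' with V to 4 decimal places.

0 0 source 5.0000
1 5 load 3.3333
2 10 source 5.0000

Γ_L=-0.333333, Γ_S=-1.000000; launch V₁=5·100/100=5.000000
k=0 src: V=5.0000
k=1 load: inc=5.000000, refl=5.000000·-0.333333=-1.6667; V=0.000000+5.000000+-1.666667=3.3333
k=2 src: inc=-1.666667, refl=-1.666667·-1.000000=1.6667; V=5.000000+-1.666667+1.666667=5.0000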